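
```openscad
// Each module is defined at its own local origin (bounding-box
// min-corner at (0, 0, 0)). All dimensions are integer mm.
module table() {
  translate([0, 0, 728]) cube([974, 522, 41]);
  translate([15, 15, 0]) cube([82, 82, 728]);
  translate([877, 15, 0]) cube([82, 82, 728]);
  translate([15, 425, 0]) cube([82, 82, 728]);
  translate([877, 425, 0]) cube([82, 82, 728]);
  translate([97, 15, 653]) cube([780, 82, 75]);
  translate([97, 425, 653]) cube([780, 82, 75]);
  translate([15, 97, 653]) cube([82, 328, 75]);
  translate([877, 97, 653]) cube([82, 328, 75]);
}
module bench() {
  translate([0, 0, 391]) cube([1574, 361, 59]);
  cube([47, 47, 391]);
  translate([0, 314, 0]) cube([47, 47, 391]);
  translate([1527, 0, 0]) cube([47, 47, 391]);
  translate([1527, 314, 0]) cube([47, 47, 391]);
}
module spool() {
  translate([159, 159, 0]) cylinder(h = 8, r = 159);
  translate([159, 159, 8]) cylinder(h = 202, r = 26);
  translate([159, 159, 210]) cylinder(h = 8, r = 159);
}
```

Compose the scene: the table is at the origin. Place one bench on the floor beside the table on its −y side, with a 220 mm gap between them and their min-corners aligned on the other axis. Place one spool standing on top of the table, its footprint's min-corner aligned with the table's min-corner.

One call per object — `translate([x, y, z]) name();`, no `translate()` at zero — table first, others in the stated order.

table();
translate([0, -581, 0]) bench();
translate([0, 0, 769]) spool();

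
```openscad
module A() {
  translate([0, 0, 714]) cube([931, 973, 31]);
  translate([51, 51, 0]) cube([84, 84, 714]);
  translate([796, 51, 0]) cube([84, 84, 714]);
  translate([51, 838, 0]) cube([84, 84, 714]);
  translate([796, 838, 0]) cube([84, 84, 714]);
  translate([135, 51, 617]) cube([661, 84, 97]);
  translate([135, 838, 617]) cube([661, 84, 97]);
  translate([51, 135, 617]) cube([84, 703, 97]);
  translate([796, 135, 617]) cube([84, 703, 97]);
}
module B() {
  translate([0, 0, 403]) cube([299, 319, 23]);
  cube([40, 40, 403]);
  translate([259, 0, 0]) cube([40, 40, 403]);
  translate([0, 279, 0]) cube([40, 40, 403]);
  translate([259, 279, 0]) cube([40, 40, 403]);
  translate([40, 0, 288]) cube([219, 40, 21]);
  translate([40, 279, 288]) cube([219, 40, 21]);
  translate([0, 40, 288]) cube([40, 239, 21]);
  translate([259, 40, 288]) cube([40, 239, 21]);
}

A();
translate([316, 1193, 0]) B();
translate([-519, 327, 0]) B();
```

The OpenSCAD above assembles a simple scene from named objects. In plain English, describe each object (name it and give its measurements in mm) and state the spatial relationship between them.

A is a table with a 931×973 mm rectangular top, 31 mm thick, top surface at z = 745 mm, supported by four 84×84 mm square legs, each inset 51 mm from the nearest pair of top edges, running from the floor. Four apron rails, 84 mm thick and 97 mm tall, run between adjacent legs with their top edges flush with the underside of the top and their outer faces flush with the legs' outer faces.

B is a four-legged stool. The seat is a 299×319×23 mm slab whose top surface is at z = 426 mm; four square legs, each 40×40 mm in cross-section, run from the floor (z = 0) to the underside of the seat, each flush with a corner of the seat. Four stretchers, 40 mm wide and 21 mm tall, connect adjacent legs with their undersides at z = 288 mm, each running between the inner faces of the legs it joins and aligned with the legs' outer faces on the other axis.

Two stools sit around the table at the +y, −x sides.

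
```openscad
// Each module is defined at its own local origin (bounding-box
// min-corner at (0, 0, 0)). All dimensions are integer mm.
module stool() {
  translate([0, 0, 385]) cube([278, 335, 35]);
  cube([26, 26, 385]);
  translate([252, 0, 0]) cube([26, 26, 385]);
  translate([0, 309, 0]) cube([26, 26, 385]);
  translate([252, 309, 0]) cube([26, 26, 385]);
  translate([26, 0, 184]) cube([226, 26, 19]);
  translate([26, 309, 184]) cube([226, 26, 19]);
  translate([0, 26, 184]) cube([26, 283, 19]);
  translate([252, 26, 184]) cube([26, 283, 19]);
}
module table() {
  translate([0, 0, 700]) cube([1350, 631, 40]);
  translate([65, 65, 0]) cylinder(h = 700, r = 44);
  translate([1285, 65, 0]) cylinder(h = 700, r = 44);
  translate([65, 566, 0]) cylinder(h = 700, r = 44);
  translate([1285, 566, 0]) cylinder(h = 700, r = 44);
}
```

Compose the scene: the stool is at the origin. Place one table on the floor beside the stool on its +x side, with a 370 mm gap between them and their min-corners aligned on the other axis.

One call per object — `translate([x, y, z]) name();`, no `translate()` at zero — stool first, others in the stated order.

stool();
translate([648, 0, 0]) table();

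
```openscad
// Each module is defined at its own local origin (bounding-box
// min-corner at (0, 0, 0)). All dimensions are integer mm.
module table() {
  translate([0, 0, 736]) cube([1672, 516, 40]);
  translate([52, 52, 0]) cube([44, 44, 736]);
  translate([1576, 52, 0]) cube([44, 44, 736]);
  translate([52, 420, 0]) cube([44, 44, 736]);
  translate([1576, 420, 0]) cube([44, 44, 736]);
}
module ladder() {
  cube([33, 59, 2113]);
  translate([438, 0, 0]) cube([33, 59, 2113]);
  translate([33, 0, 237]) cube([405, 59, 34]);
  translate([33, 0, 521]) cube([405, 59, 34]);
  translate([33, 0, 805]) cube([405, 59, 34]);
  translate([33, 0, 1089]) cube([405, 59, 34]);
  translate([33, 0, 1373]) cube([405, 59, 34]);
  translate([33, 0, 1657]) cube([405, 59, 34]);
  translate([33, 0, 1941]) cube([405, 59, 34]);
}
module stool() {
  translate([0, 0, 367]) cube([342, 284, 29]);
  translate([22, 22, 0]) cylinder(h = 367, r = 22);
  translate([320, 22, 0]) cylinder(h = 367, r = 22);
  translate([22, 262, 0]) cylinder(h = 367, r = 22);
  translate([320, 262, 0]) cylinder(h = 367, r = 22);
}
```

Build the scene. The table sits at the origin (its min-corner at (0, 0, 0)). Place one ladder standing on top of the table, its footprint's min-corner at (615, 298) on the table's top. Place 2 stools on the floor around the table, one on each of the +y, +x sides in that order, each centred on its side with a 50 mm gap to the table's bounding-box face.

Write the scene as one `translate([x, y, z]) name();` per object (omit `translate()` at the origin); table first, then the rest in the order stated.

table();
translate([615, 298, 776]) ladder();
translate([665, 566, 0]) stool();
translate([1722, 116, 0]) stool();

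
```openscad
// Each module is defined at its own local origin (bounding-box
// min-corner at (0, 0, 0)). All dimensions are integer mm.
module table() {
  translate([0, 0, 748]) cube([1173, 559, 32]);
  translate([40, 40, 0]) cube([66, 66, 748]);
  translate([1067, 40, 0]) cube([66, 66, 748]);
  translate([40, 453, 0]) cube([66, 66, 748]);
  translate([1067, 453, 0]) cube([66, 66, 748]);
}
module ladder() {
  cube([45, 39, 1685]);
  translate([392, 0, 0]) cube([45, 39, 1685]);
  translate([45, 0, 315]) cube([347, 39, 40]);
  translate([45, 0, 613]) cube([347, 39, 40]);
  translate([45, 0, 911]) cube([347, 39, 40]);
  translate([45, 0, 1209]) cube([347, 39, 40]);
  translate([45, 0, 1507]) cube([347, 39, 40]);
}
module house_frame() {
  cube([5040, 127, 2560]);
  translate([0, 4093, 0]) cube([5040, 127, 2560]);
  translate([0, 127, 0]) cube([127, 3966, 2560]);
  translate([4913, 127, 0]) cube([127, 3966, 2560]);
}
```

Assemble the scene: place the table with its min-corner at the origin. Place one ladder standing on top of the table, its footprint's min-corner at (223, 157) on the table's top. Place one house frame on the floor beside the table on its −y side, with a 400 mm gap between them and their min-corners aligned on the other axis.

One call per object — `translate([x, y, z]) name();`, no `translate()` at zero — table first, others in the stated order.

table();
translate([223, 157, 780]) ladder();
translate([0, -4620, 0]) house_frame();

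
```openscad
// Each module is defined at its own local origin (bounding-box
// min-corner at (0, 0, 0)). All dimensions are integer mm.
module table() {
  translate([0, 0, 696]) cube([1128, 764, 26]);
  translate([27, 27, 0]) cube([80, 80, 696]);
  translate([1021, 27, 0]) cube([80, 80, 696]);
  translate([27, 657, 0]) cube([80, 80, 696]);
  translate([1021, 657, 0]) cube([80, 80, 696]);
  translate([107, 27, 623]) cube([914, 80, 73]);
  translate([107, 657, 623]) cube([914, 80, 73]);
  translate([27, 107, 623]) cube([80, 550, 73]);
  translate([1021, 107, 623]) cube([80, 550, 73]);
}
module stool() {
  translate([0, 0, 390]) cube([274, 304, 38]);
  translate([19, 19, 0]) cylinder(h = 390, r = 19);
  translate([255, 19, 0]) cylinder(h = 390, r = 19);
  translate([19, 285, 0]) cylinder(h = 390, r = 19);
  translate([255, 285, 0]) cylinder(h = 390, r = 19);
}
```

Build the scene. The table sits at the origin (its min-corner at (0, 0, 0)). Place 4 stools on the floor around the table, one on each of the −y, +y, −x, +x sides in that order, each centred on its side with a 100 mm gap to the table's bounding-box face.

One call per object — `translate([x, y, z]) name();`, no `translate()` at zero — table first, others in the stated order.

table();
translate([427, -404, 0]) stool();
translate([427, 864, 0]) stool();
translate([-374, 230, 0]) stool();
translate([1228, 230, 0]) stool();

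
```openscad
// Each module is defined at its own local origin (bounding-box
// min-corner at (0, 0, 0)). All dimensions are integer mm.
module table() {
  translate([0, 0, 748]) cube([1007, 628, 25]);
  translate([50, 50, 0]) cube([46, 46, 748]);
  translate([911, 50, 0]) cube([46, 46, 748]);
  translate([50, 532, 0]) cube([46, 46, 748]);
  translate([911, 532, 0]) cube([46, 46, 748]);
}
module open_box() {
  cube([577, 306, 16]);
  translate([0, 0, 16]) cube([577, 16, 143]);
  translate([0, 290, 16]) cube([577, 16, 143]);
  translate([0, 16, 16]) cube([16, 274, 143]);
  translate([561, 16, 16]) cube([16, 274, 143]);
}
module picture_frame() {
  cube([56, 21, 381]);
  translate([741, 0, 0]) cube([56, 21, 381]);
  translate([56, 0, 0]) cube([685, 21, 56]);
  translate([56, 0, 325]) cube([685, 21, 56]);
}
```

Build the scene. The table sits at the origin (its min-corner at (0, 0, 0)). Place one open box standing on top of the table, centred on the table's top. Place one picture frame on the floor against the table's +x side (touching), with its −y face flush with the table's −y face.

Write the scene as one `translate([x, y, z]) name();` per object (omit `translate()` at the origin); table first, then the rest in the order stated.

table();
translate([215, 161, 773]) open_box();
translate([1007, 0, 0]) picture_frame();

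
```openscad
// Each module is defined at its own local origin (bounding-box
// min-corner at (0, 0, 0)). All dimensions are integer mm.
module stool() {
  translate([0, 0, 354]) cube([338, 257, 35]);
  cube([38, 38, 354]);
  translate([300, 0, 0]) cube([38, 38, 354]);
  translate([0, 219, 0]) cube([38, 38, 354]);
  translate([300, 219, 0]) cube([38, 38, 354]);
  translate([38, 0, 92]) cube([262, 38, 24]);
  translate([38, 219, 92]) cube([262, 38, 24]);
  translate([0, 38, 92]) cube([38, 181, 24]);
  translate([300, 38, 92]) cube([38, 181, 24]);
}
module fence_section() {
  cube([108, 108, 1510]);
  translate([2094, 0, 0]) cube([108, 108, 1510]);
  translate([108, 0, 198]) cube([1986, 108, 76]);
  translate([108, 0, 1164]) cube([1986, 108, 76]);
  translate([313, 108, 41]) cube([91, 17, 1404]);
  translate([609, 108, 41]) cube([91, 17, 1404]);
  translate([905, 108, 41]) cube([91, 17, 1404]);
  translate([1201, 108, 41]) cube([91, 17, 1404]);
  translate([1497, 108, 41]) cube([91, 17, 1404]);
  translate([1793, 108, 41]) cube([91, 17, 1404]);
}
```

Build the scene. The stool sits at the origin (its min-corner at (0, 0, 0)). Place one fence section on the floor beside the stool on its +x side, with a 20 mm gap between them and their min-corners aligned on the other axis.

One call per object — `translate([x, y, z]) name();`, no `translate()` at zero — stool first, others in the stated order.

stool();
translate([358, 0, 0]) fence_section();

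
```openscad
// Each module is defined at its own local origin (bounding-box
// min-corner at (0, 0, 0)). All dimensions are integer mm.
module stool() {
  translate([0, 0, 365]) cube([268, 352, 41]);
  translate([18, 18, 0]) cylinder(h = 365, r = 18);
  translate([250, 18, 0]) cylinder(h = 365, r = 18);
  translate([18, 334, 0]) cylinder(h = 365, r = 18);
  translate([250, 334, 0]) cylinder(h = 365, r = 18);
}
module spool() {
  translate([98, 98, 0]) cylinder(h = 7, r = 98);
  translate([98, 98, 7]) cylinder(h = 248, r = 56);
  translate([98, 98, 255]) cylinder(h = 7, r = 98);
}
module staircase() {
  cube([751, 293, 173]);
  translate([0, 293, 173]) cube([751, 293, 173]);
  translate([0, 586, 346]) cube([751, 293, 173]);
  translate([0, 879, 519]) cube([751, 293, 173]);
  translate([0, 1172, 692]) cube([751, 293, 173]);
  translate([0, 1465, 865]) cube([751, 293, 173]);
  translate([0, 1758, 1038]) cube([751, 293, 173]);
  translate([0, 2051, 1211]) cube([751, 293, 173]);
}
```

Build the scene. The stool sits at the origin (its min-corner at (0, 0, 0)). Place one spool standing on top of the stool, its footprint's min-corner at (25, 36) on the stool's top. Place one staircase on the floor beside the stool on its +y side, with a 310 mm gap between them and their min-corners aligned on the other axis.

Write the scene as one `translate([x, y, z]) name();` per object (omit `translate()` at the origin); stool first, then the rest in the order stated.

stool();
translate([25, 36, 406]) spool();
translate([0, 662, 0]) staircase();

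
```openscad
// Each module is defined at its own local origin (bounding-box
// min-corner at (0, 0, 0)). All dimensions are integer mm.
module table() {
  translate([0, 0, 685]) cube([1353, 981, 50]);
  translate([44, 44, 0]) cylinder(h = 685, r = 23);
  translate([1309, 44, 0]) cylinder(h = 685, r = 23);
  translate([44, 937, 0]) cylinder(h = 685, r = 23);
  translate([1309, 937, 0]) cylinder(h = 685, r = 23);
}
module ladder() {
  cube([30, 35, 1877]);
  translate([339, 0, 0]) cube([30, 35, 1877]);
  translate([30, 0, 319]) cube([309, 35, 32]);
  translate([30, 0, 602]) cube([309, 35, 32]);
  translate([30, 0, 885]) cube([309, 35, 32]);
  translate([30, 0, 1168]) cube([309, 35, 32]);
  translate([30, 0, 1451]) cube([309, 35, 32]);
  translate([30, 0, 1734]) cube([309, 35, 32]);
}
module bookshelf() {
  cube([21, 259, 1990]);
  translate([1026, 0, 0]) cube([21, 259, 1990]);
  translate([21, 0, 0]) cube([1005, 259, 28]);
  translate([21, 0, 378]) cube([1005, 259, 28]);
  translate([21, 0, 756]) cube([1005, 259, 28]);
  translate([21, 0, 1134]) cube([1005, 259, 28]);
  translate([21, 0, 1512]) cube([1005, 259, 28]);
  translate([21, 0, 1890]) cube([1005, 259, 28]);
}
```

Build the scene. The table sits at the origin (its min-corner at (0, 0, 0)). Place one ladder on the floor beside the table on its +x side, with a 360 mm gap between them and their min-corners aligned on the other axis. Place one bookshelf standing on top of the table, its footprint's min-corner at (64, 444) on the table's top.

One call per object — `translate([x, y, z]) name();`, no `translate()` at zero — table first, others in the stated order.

table();
translate([1713, 0, 0]) ladder();
translate([64, 444, 735]) bookshelf();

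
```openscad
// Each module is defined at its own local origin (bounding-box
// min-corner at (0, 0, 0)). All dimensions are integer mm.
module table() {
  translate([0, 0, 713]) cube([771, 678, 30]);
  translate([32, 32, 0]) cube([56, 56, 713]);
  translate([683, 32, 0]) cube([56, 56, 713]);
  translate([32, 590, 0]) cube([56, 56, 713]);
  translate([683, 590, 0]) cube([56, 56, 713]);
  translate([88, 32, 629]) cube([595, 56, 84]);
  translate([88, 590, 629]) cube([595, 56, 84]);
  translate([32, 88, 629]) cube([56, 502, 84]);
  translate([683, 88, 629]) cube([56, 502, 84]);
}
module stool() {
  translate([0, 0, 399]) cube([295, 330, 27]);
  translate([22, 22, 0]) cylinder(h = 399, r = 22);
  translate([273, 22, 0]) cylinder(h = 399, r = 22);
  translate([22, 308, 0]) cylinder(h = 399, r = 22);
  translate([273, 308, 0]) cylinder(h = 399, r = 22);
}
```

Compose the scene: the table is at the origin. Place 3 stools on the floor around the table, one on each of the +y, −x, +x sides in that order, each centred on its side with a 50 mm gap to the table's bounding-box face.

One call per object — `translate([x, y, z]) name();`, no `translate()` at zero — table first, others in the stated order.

table();
translate([238, 728, 0]) stool();
translate([-345, 174, 0]) stool();
translate([821, 174, 0]) stool();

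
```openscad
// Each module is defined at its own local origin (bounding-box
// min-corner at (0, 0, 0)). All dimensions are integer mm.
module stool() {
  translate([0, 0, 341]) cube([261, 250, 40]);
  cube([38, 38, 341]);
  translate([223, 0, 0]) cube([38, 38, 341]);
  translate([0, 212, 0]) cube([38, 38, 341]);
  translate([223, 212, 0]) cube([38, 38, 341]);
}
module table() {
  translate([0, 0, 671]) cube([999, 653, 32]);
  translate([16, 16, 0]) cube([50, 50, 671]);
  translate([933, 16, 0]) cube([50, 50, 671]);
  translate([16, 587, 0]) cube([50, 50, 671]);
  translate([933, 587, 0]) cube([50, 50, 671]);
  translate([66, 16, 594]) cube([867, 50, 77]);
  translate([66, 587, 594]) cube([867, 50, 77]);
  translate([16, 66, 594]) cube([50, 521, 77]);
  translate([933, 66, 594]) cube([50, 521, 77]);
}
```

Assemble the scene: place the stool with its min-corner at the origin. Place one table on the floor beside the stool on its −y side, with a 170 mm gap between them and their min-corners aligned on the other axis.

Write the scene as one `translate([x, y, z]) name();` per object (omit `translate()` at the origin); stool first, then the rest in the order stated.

stool();
translate([0, -823, 0]) table();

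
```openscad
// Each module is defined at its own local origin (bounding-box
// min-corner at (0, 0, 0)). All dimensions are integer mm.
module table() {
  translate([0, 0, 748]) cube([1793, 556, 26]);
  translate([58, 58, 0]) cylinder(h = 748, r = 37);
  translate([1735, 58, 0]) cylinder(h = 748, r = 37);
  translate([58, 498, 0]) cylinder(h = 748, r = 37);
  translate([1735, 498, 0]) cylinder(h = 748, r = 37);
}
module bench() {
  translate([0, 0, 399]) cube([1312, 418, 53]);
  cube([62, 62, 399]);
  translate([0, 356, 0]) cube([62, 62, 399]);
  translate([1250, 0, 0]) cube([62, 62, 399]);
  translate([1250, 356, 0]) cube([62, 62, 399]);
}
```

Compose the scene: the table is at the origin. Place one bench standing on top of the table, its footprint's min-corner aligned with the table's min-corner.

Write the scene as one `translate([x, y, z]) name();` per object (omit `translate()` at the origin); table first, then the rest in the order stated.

table();
translate([0, 0, 774]) bench();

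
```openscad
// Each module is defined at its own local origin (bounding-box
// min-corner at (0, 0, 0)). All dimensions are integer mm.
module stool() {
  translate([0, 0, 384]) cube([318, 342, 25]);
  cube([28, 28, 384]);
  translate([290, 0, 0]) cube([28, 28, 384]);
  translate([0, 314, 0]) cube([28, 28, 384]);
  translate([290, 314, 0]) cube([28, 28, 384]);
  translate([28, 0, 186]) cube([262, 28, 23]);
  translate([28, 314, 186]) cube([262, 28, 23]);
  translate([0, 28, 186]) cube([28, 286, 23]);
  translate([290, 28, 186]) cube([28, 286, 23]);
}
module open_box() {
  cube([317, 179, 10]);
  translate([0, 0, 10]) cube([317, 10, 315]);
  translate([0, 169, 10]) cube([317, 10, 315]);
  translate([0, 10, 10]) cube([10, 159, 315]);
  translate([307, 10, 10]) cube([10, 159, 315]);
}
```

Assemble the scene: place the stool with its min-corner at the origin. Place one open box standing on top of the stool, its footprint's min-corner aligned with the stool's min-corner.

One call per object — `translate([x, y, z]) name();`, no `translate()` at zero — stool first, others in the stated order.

stool();
translate([0, 0, 409]) open_box();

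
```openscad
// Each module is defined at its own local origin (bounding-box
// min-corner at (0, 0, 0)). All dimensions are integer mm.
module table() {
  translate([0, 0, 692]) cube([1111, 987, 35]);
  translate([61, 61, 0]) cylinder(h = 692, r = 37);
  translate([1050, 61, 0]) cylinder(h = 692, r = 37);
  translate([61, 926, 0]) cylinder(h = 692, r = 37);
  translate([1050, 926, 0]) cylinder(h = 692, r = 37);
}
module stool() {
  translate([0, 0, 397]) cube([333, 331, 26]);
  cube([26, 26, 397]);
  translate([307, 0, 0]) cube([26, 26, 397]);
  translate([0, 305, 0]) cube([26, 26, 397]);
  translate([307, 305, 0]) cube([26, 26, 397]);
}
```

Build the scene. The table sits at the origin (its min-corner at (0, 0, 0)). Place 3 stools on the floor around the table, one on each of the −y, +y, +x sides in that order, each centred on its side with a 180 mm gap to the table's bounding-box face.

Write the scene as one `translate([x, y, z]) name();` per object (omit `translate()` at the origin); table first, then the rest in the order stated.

table();
translate([389, -511, 0]) stool();
translate([389, 1167, 0]) stool();
translate([1291, 328, 0]) stool();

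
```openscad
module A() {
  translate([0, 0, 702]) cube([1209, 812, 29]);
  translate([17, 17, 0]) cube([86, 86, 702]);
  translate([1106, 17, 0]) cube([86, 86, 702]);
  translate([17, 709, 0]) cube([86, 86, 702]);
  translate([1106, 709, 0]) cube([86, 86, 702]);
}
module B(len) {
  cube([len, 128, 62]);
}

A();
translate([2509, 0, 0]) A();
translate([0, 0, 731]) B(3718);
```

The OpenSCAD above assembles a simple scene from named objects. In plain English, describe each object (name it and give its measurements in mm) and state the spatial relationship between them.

A is a table: top 1209 mm (x) × 812 mm (y), 29 mm thick, upper face at z = 731 mm, on four 86×86 mm square legs, each inset 17 mm from the nearest pair of top edges, running from z = 0 to the bottom of the top.

B is a rectangular beam 3718 mm long (x), 128 mm deep (y), 62 mm thick (z).

The beam spans the tops of two tables placed 1300 mm apart, resting at z = 731 mm.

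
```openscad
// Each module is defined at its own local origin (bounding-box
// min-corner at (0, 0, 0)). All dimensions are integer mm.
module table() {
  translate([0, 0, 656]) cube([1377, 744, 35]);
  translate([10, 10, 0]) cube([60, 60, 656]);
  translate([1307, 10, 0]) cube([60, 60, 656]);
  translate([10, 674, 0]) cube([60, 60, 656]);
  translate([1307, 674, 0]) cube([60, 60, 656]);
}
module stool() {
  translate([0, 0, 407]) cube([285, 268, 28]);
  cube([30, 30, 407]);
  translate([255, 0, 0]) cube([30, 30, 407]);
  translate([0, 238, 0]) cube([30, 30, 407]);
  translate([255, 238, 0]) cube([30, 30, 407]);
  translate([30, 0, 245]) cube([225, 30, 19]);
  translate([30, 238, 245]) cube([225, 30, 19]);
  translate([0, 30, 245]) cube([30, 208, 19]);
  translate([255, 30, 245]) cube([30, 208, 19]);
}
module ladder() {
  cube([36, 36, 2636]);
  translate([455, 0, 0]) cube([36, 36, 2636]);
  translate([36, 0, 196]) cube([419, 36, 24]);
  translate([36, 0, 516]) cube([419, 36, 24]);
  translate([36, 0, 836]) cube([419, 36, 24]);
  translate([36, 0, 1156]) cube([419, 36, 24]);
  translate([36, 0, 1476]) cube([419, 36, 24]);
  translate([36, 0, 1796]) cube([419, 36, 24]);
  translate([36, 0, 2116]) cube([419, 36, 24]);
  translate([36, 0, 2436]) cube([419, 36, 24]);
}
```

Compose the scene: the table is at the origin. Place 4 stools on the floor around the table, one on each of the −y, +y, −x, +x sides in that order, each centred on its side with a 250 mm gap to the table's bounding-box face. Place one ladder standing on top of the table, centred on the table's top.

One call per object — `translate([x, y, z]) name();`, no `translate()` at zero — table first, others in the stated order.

table();
translate([546, -518, 0]) stool();
translate([546, 994, 0]) stool();
translate([-535, 238, 0]) stool();
translate([1627, 238, 0]) stool();
translate([443, 354, 691]) ladder();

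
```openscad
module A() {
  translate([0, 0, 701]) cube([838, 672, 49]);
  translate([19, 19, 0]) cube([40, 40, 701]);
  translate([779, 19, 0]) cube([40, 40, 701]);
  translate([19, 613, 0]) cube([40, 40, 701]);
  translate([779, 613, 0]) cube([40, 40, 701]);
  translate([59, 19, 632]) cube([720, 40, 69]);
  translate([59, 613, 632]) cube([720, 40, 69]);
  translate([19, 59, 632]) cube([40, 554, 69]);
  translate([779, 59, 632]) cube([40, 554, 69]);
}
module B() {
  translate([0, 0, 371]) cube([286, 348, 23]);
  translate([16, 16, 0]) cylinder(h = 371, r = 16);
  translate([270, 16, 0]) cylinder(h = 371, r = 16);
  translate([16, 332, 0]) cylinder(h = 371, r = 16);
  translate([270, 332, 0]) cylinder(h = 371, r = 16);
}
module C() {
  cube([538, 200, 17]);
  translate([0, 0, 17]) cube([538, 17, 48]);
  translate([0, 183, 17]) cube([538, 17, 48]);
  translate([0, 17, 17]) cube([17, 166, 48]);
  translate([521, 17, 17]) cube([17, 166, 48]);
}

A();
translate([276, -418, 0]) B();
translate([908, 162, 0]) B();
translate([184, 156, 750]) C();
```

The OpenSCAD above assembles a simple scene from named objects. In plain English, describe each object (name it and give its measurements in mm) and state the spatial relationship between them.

A is a table: top 838 mm (x) × 672 mm (y), 49 mm thick, upper face at z = 750 mm, on four 40×40 mm square legs, each inset 19 mm from the nearest pair of top edges, running from z = 0 to the bottom of the top. Four apron rails, 40 mm thick and 69 mm tall, run between adjacent legs with their top edges flush with the underside of the top and their outer faces flush with the legs' outer faces.

B is a simple wooden stool: a rectangular seat 286 mm (x) by 348 mm (y), 23 mm thick, top face at z = 394 mm, on four round legs, each 32 mm in diameter. The legs rest on z = 0, each leg's axis is inset half a diameter from the nearest pair of seat edges (so the leg's bounding box is flush with the corner).

C is an open-topped rectangular box: outside dimensions 538×200×65 mm, with a uniform wall and base thickness of 17 mm. The base is a full 538×200 slab on the floor; four walls sit on top of the base. The front and back walls (the −y and +y sides) span the full width; the two side walls fit between them.

Two stools sit around the table at the −y, +x sides. The open box is on top of the table.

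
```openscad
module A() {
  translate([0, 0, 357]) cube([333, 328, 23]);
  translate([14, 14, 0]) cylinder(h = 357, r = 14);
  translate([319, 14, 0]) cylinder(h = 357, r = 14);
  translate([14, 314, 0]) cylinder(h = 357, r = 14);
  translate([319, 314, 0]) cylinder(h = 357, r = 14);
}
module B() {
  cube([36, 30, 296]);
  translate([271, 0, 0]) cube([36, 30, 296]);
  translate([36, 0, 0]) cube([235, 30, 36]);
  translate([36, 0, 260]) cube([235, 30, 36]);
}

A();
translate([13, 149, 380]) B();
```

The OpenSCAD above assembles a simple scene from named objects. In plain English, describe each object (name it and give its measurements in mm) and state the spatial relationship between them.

A is a simple wooden stool: a rectangular seat 333 mm (x) by 328 mm (y), 23 mm thick, top face at z = 380 mm, on four round legs, each 28 mm in diameter. The legs rest on z = 0, each leg's axis is inset half a diameter from the nearest pair of seat edges (so the leg's bounding box is flush with the corner).

B is a rectangular picture frame lying in the x–z plane (depth along y). The opening is 235 mm wide (x) by 224 mm tall (z), surrounded by a border 36 mm wide on all four sides. The frame is 30 mm deep and is made of two full-height vertical stiles with two horizontal rails fitted between them.

The picture frame is on top of the stool, centred.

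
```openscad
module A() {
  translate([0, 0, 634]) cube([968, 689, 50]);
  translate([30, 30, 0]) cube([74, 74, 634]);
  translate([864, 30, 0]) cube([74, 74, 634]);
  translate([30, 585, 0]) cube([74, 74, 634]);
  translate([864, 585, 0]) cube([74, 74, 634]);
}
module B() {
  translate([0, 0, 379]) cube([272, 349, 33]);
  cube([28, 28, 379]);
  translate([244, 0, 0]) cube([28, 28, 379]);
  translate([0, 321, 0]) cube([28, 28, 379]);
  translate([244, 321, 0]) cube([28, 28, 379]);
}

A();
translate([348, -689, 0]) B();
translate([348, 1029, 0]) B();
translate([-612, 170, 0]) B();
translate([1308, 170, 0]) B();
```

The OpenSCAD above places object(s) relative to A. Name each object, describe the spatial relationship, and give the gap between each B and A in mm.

A is a table. B is a stool. Four stools sit around the table at the −y, +y, −x, +x sides. The gap between each stool and the table is 340 mm.

Each stool's nearest face is 340 mm from the table's bounding box.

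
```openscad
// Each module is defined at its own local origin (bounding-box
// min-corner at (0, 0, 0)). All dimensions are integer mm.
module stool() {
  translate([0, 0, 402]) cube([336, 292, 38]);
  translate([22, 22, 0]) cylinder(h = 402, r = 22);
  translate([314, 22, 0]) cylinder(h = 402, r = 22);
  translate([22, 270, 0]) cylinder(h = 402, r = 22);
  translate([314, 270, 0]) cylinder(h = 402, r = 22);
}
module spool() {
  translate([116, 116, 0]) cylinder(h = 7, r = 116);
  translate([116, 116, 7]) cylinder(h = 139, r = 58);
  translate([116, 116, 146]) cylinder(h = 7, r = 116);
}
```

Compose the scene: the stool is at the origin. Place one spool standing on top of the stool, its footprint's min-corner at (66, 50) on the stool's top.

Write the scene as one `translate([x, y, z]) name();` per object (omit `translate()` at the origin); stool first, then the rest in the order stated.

stool();
translate([66, 50, 440]) spool();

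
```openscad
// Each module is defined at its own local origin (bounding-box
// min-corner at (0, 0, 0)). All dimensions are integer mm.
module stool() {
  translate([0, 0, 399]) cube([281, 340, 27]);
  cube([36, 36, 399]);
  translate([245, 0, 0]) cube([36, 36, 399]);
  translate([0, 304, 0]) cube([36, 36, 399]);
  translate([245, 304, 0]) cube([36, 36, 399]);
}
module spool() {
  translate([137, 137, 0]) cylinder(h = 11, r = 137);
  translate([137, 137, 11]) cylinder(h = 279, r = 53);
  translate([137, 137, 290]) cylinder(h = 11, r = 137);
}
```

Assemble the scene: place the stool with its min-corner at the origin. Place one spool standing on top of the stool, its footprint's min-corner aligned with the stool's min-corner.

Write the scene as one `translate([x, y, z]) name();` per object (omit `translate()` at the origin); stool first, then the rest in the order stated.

stool();
translate([0, 0, 426]) spool();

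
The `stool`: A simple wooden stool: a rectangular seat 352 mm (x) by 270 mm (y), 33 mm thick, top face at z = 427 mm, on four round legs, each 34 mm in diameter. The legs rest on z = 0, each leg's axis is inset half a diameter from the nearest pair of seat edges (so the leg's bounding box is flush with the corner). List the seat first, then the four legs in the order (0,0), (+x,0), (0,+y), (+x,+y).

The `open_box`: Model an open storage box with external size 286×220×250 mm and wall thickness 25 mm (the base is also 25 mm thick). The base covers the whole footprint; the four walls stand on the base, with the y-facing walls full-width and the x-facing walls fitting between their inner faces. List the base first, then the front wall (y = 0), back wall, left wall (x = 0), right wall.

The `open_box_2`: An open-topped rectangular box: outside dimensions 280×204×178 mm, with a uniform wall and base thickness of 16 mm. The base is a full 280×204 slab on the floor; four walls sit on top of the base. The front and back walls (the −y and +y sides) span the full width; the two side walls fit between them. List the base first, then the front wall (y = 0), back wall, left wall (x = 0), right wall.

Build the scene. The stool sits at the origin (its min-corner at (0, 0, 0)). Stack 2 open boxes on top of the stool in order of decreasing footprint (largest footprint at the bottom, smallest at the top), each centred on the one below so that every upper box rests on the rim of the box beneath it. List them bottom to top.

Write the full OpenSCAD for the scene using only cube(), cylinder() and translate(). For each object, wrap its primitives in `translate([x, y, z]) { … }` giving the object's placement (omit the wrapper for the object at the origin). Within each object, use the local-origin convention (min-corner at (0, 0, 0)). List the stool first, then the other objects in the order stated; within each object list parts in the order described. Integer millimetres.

translate([0, 0, 394]) cube([352, 270, 33]);
translate([17, 17, 0]) cylinder(h = 394, r = 17);
translate([335, 17, 0]) cylinder(h = 394, r = 17);
translate([17, 253, 0]) cylinder(h = 394, r = 17);
translate([335, 253, 0]) cylinder(h = 394, r = 17);
translate([33, 25, 427]) {
  cube([286, 220, 25]);
  translate([0, 0, 25]) cube([286, 25, 225]);
  translate([0, 195, 25]) cube([286, 25, 225]);
  translate([0, 25, 25]) cube([25, 170, 225]);
  translate([261, 25, 25]) cube([25, 170, 225]);
}
translate([36, 33, 677]) {
  cube([280, 204, 16]);
  translate([0, 0, 16]) cube([280, 16, 162]);
  translate([0, 188, 16]) cube([280, 16, 162]);
  translate([0, 16, 16]) cube([16, 172, 162]);
  translate([264, 16, 16]) cube([16, 172, 162]);
}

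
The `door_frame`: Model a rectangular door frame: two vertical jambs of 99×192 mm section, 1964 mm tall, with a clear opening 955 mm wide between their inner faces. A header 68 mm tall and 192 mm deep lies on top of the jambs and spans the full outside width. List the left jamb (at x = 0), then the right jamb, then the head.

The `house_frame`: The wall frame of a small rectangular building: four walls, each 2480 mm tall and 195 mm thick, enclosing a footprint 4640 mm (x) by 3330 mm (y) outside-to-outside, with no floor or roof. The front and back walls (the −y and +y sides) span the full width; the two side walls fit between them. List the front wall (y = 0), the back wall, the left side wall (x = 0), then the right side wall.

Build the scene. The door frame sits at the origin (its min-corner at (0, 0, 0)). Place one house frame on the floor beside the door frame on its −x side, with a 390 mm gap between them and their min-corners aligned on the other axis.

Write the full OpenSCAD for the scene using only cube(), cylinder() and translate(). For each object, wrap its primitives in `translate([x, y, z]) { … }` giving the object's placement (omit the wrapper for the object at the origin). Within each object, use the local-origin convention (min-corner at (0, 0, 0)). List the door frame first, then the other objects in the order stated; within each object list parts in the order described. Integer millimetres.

cube([99, 192, 1964]);
translate([1054, 0, 0]) cube([99, 192, 1964]);
translate([0, 0, 1964]) cube([1153, 192, 68]);
translate([-5030, 0, 0]) {
  cube([4640, 195, 2480]);
  translate([0, 3135, 0]) cube([4640, 195, 2480]);
  translate([0, 195, 0]) cube([195, 2940, 2480]);
  translate([4445, 195, 0]) cube([195, 2940, 2480]);
}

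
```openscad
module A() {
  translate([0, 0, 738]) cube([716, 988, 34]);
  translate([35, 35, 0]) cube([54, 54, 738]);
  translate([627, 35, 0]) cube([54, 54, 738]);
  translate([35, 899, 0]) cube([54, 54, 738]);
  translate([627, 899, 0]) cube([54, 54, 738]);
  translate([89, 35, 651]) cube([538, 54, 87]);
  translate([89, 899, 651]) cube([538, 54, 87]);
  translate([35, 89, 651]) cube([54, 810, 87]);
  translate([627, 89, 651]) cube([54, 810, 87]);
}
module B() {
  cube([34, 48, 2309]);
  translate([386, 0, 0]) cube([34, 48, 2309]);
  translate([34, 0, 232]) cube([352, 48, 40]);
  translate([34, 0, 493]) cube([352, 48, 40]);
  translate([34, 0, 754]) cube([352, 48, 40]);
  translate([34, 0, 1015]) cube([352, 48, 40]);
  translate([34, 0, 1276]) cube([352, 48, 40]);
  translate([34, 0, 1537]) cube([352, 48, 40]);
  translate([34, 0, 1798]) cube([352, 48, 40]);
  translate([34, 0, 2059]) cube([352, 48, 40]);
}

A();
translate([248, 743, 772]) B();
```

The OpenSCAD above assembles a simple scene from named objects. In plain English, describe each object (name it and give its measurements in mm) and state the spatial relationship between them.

A is a rectangular dining table. The top is 716×988×34 mm with its upper surface at z = 772 mm. It stands on four 54×54 mm square legs, each inset 35 mm from the nearest pair of top edges, running from the floor to the underside of the top. Four apron rails, 54 mm thick and 87 mm tall, run between adjacent legs with their top edges flush with the underside of the top and their outer faces flush with the legs' outer faces.

B is a straight ladder. Two 34×48 mm vertical rails, 2309 mm tall, stand 420 mm apart (outside-to-outside) with their front faces coplanar on the −y side. 8 rungs, each 48 mm deep and 40 mm tall, span between the inner faces of the rails, front faces flush with the rails. The lowest rung's underside is at z = 232 mm and rungs are spaced 261 mm apart (underside to underside).

The ladder is on top of the table.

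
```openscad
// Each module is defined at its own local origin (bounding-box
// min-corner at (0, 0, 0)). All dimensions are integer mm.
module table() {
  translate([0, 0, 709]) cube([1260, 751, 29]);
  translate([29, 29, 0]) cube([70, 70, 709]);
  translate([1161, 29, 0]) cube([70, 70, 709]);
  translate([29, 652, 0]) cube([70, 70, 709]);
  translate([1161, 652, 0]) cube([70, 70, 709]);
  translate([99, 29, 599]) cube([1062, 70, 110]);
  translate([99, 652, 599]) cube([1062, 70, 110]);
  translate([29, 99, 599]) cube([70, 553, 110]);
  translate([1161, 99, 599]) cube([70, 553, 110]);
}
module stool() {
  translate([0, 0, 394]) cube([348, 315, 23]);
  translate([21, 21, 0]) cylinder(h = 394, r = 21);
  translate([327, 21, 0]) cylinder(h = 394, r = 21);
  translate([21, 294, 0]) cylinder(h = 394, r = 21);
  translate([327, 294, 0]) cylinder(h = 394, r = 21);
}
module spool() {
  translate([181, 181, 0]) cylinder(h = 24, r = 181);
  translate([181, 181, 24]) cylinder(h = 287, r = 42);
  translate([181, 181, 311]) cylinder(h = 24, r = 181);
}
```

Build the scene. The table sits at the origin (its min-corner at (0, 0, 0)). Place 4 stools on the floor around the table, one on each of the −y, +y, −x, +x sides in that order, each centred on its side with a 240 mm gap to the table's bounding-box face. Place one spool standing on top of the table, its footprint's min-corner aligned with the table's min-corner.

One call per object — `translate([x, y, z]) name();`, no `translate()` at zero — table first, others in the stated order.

table();
translate([456, -555, 0]) stool();
translate([456, 991, 0]) stool();
translate([-588, 218, 0]) stool();
translate([1500, 218, 0]) stool();
translate([0, 0, 738]) spool();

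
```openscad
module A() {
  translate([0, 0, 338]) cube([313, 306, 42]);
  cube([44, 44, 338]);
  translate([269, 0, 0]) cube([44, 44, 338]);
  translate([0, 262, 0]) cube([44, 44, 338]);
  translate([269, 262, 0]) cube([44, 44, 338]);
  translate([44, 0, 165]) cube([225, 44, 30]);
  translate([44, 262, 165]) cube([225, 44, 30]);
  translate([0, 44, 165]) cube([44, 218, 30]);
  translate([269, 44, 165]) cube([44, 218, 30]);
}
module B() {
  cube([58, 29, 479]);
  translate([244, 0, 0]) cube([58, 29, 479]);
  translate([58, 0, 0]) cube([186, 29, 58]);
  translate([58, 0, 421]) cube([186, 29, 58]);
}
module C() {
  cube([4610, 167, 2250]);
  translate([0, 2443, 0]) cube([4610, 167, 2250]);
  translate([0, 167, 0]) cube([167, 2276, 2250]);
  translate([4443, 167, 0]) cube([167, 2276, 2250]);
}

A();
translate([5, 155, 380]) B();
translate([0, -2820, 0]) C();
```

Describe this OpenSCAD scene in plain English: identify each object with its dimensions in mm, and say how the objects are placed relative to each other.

A is a four-legged stool. The seat is 313×306 mm, 42 mm thick, top at z = 380 mm. It stands on four square legs, each 44×44 mm in cross-section, from z = 0 to the seat underside, each flush with a corner of the seat. Four stretchers, 44 mm wide and 30 mm tall, connect adjacent legs with their undersides at z = 165 mm, each running between the inner faces of the legs it joins and aligned with the legs' outer faces on the other axis.

B is a picture frame with a 186×363 mm rectangular opening (x by z) and a uniform 58 mm border on every side. Frame depth is 29 mm along y. It is built from two vertical stiles running the full outside height and two horizontal rails spanning the gap between the stiles.

C is a box-shaped house frame (walls only): outside footprint 4610×2610 mm, wall height 2250 mm, wall thickness 167 mm. The two y-facing walls run the full x-width; the two x-facing walls fit between the inner faces of the y-facing walls.

The picture frame is on top of the stool. The house frame is on the floor beside the stool on its −y side.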